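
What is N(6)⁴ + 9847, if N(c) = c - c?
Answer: 9847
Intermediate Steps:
N(c) = 0
N(6)⁴ + 9847 = 0⁴ + 9847 = 0 + 9847 = 9847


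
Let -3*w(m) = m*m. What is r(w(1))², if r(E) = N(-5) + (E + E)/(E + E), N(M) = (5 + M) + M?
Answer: 16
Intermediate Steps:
w(m) = -m²/3 (w(m) = -m*m/3 = -m²/3)
N(M) = 5 + 2*M
r(E) = -4 (r(E) = (5 + 2*(-5)) + (E + E)/(E + E) = (5 - 10) + (2*E)/((2*E)) = -5 + (2*E)*(1/(2*E)) = -5 + 1 = -4)
r(w(1))² = (-4)² = 16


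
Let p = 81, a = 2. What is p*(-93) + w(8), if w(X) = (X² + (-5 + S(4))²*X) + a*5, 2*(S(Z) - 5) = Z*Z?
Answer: -6947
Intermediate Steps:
S(Z) = 5 + Z²/2 (S(Z) = 5 + (Z*Z)/2 = 5 + Z²/2)
w(X) = 10 + X² + 64*X (w(X) = (X² + (-5 + (5 + (½)*4²))²*X) + 2*5 = (X² + (-5 + (5 + (½)*16))²*X) + 10 = (X² + (-5 + (5 + 8))²*X) + 10 = (X² + (-5 + 13)²*X) + 10 = (X² + 8²*X) + 10 = (X² + 64*X) + 10 = 10 + X² + 64*X)
p*(-93) + w(8) = 81*(-93) + (10 + 8² + 64*8) = -7533 + (10 + 64 + 512) = -7533 + 586 = -6947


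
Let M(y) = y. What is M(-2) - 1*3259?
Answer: -3261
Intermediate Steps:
M(-2) - 1*3259 = -2 - 1*3259 = -2 - 3259 = -3261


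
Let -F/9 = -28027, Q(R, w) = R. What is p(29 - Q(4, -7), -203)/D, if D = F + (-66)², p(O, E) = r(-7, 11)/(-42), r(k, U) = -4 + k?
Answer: 11/10777158 ≈ 1.0207e-6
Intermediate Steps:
F = 252243 (F = -9*(-28027) = 252243)
p(O, E) = 11/42 (p(O, E) = (-4 - 7)/(-42) = -11*(-1/42) = 11/42)
D = 256599 (D = 252243 + (-66)² = 252243 + 4356 = 256599)
p(29 - Q(4, -7), -203)/D = (11/42)/256599 = (11/42)*(1/256599) = 11/10777158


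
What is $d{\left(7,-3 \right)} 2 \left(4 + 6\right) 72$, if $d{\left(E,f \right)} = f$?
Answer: $-4320$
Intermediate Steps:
$d{\left(7,-3 \right)} 2 \left(4 + 6\right) 72 = - 3 \cdot 2 \left(4 + 6\right) 72 = - 3 \cdot 2 \cdot 10 \cdot 72 = \left(-3\right) 20 \cdot 72 = \left(-60\right) 72 = -4320$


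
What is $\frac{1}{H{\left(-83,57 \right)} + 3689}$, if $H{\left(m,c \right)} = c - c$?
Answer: $\frac{1}{3689} \approx 0.00027108$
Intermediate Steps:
$H{\left(m,c \right)} = 0$
$\frac{1}{H{\left(-83,57 \right)} + 3689} = \frac{1}{0 + 3689} = \frac{1}{3689}$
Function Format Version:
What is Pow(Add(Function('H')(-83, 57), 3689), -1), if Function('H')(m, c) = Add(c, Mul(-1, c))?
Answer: Rational(1, 3689) ≈ 0.00027108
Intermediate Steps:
Function('H')(m, c) = 0
Pow(Add(Function('H')(-83, 57), 3689), -1) = Pow(Add(0, 3689), -1) = Pow(3689, -1) = Rational(1, 3689)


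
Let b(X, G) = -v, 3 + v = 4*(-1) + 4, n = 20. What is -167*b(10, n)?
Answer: -501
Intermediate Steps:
v = -3 (v = -3 + (4*(-1) + 4) = -3 + (-4 + 4) = -3 + 0 = -3)
b(X, G) = 3 (b(X, G) = -1*(-3) = 3)
-167*b(10, n) = -167*3 = -501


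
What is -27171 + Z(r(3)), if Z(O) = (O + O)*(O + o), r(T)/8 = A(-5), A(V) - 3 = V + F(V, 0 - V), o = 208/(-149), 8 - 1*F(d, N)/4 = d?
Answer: 43465121/149 ≈ 2.9171e+5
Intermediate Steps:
F(d, N) = 32 - 4*d
o = -208/149 (o = 208*(-1/149) = -208/149 ≈ -1.3960)
A(V) = 35 - 3*V (A(V) = 3 + (V + (32 - 4*V)) = 3 + (32 - 3*V) = 35 - 3*V)
r(T) = 400 (r(T) = 8*(35 - 3*(-5)) = 8*(35 + 15) = 8*50 = 400)
Z(O) = 2*O*(-208/149 + O) (Z(O) = (O + O)*(O - 208/149) = (2*O)*(-208/149 + O) = 2*O*(-208/149 + O))
-27171 + Z(r(3)) = -27171 + (2/149)*400*(-208 + 149*400) = -27171 + (2/149)*400*(-208 + 59600) = -27171 + (2/149)*400*59392 = -27171 + 47513600/149 = 43465121/149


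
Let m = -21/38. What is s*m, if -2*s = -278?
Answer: -2919/38 ≈ -76.816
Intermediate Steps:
m = -21/38 (m = -21*1/38 = -21/38 ≈ -0.55263)
s = 139 (s = -1/2*(-278) = 139)
s*m = 139*(-21/38) = -2919/38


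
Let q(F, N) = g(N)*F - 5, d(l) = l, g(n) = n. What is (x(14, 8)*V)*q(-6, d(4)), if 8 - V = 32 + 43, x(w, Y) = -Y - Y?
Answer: -31088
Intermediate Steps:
x(w, Y) = -2*Y
q(F, N) = -5 + F*N (q(F, N) = N*F - 5 = F*N - 5 = -5 + F*N)
V = -67 (V = 8 - (32 + 43) = 8 - 1*75 = 8 - 75 = -67)
(x(14, 8)*V)*q(-6, d(4)) = (-2*8*(-67))*(-5 - 6*4) = (-16*(-67))*(-5 - 24) = 1072*(-29) = -31088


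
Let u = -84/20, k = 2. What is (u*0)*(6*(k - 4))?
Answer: 0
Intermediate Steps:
u = -21/5 (u = -84*1/20 = -21/5 ≈ -4.2000)
(u*0)*(6*(k - 4)) = (-21/5*0)*(6*(2 - 4)) = 0*(6*(-2)) = 0*(-12) = 0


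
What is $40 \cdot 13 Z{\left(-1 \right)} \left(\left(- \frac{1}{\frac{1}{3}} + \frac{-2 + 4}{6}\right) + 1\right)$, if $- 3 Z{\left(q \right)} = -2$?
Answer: $- \frac{5200}{9} \approx -577.78$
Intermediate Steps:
$Z{\left(q \right)} = \frac{2}{3}$ ($Z{\left(q \right)} = \left(- \frac{1}{3}\right) \left(-2\right) = \frac{2}{3}$)
$40 \cdot 13 Z{\left(-1 \right)} \left(\left(- \frac{1}{\frac{1}{3}} + \frac{-2 + 4}{6}\right) + 1\right) = 40 \cdot 13 \frac{2 \left(\left(- \frac{1}{\frac{1}{3}} + \frac{-2 + 4}{6}\right) + 1\right)}{3} = 520 \frac{2 \left(\left(- \frac{1}{\frac{1}{3}} + 2 \cdot \frac{1}{6}\right) + 1\right)}{3} = 520 \frac{2 \left(\left(\left(-1\right) 3 + \frac{1}{3}\right) + 1\right)}{3} = 520 \frac{2 \left(\left(-3 + \frac{1}{3}\right) + 1\right)}{3} = 520 \frac{2 \left(- \frac{8}{3} + 1\right)}{3} = 520 \cdot \frac{2}{3} \left(- \frac{5}{3}\right) = 520 \left(- \frac{10}{9}\right) = - \frac{5200}{9}$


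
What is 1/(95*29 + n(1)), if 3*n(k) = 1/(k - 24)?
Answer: 69/190094 ≈ 0.00036298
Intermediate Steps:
n(k) = 1/(3*(-24 + k)) (n(k) = 1/(3*(k - 24)) = 1/(3*(-24 + k)))
1/(95*29 + n(1)) = 1/(95*29 + 1/(3*(-24 + 1))) = 1/(2755 + (⅓)/(-23)) = 1/(2755 + (⅓)*(-1/23)) = 1/(2755 - 1/69) = 1/(190094/69) = 69/190094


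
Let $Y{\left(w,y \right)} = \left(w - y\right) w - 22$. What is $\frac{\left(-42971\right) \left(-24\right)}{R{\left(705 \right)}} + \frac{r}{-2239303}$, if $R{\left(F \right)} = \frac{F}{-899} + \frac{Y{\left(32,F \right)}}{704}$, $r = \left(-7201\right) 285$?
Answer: $- \frac{243595097385043697}{7418423439581} \approx -32837.0$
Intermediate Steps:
$r = -2052285$
$Y{\left(w,y \right)} = -22 + w \left(w - y\right)$ ($Y{\left(w,y \right)} = w \left(w - y\right) - 22 = -22 + w \left(w - y\right)$)
$R{\left(F \right)} = \frac{501}{352} - \frac{921 F}{19778}$ ($R{\left(F \right)} = \frac{F}{-899} + \frac{-22 + 32^{2} - 32 F}{704} = F \left(- \frac{1}{899}\right) + \left(-22 + 1024 - 32 F\right) \frac{1}{704} = - \frac{F}{899} + \left(1002 - 32 F\right) \frac{1}{704} = - \frac{F}{899} - \left(- \frac{501}{352} + \frac{F}{22}\right) = \frac{501}{352} - \frac{921 F}{19778}$)
$\frac{\left(-42971\right) \left(-24\right)}{R{\left(705 \right)}} + \frac{r}{-2239303} = \frac{\left(-42971\right) \left(-24\right)}{\frac{501}{352} - \frac{649305}{19778}} - \frac{2052285}{-2239303} = \frac{1031304}{\frac{501}{352} - \frac{649305}{19778}} - - \frac{2052285}{2239303} = \frac{1031304}{- \frac{9938481}{316448}} + \frac{2052285}{2239303} = 1031304 \left(- \frac{316448}{9938481}\right) + \frac{2052285}{2239303} = - \frac{108784696064}{3312827} + \frac{2052285}{2239303} = - \frac{243595097385043697}{7418423439581}$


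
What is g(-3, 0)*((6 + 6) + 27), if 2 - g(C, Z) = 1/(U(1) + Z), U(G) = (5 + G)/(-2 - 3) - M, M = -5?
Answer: 1287/19 ≈ 67.737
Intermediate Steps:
U(G) = 4 - G/5 (U(G) = (5 + G)/(-2 - 3) - 1*(-5) = (5 + G)/(-5) + 5 = (5 + G)*(-⅕) + 5 = (-1 - G/5) + 5 = 4 - G/5)
g(C, Z) = 2 - 1/(19/5 + Z) (g(C, Z) = 2 - 1/((4 - ⅕*1) + Z) = 2 - 1/((4 - ⅕) + Z) = 2 - 1/(19/5 + Z))
g(-3, 0)*((6 + 6) + 27) = ((33 + 10*0)/(19 + 5*0))*((6 + 6) + 27) = ((33 + 0)/(19 + 0))*(12 + 27) = (33/19)*39 = 1287/19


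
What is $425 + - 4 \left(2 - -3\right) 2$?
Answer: $385$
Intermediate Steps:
$425 + - 4 \left(2 - -3\right) 2 = 425 + - 4 \left(2 + 3\right) 2 = 425 + \left(-4\right) 5 \cdot 2 = 425 - 40 = 385$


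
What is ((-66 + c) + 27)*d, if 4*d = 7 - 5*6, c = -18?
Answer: 1311/4 ≈ 327.75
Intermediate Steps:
d = -23/4 (d = (7 - 5*6)/4 = (7 - 30)/4 = (¼)*(-23) = -23/4 ≈ -5.7500)
((-66 + c) + 27)*d = ((-66 - 18) + 27)*(-23/4) = (-84 + 27)*(-23/4) = -57*(-23/4) = 1311/4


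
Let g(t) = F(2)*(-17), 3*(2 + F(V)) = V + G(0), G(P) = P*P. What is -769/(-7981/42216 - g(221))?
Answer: 32464104/964877 ≈ 33.646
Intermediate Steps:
G(P) = P²
F(V) = -2 + V/3 (F(V) = -2 + (V + 0²)/3 = -2 + (V + 0)/3 = -2 + V/3)
g(t) = 68/3 (g(t) = (-2 + (⅓)*2)*(-17) = (-2 + ⅔)*(-17) = -4/3*(-17) = 68/3)
-769/(-7981/42216 - g(221)) = -769/(-7981/42216 - 1*68/3) = -769/(-7981*1/42216 - 68/3) = -769/(-7981/42216 - 68/3) = -769/(-964877/42216) = -769*(-42216/964877) = 32464104/964877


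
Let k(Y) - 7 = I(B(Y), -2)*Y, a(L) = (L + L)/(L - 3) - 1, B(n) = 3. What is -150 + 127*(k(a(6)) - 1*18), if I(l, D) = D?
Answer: -2309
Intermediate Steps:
a(L) = -1 + 2*L/(-3 + L) (a(L) = (2*L)/(-3 + L) - 1 = 2*L/(-3 + L) - 1 = -1 + 2*L/(-3 + L))
k(Y) = 7 - 2*Y
-150 + 127*(k(a(6)) - 1*18) = -150 + 127*((7 - 2*(3 + 6)/(-3 + 6)) - 1*18) = -150 + 127*((7 - 2*9/3) - 18) = -150 + 127*((7 - 2*3) - 18) = -150 + 127*((7 - 6) - 18) = -150 + 127*(1 - 18) = -150 + 127*(-17) = -150 - 2159 = -2309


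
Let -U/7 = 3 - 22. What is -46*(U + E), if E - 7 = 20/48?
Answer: -38755/6 ≈ -6459.2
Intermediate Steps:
U = 133 (U = -7*(3 - 22) = -7*(-19) = 133)
E = 89/12 (E = 7 + 20/48 = 7 + 20*(1/48) = 7 + 5/12 = 89/12 ≈ 7.4167)
-46*(U + E) = -46*(133 + 89/12) = -46*1685/12 = -38755/6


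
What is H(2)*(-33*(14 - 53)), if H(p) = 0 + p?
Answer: 2574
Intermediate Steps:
H(p) = p
H(2)*(-33*(14 - 53)) = 2*(-33*(14 - 53)) = 2*(-33*(-39)) = 2*1287 = 2574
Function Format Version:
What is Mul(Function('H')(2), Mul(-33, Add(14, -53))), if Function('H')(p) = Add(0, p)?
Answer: 2574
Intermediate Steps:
Function('H')(p) = p
Mul(Function('H')(2), Mul(-33, Add(14, -53))) = Mul(2, Mul(-33, Add(14, -53))) = Mul(2, Mul(-33, -39)) = Mul(2, 1287) = 2574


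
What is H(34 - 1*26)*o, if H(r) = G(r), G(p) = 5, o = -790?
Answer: -3950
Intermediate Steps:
H(r) = 5
H(34 - 1*26)*o = 5*(-790) = -3950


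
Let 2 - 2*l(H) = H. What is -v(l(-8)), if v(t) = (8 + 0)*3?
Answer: -24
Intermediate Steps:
l(H) = 1 - H/2
v(t) = 24 (v(t) = 8*3 = 24)
-v(l(-8)) = -1*24 = -24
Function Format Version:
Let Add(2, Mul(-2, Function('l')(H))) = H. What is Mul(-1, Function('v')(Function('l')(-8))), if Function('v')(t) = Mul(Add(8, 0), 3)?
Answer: -24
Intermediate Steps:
Function('l')(H) = Add(1, Mul(Rational(-1, 2), H))
Function('v')(t) = 24 (Function('v')(t) = Mul(8, 3) = 24)
Mul(-1, Function('v')(Function('l')(-8))) = Mul(-1, 24) = -24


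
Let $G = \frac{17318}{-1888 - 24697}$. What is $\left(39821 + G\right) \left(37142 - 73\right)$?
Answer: $\frac{39242131832723}{26585} \approx 1.4761 \cdot 10^{9}$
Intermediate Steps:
$G = - \frac{17318}{26585}$ ($G = \frac{17318}{-26585} = 17318 \left(- \frac{1}{26585}\right) = - \frac{17318}{26585} \approx -0.65142$)
$\left(39821 + G\right) \left(37142 - 73\right) = \left(39821 - \frac{17318}{26585}\right) \left(37142 - 73\right) = \frac{1058623967}{26585} \cdot 37069 = \frac{39242131832723}{26585}$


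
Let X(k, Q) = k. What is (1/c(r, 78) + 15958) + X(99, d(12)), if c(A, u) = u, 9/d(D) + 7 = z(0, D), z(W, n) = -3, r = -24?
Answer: 1252447/78 ≈ 16057.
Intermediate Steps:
d(D) = -9/10 (d(D) = 9/(-7 - 3) = 9/(-10) = 9*(-⅒) = -9/10)
(1/c(r, 78) + 15958) + X(99, d(12)) = (1/78 + 15958) + 99 = 1244725/78 + 99 = 1252447/78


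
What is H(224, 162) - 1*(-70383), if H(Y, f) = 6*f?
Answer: 71355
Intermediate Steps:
H(224, 162) - 1*(-70383) = 6*162 - 1*(-70383) = 972 + 70383 = 71355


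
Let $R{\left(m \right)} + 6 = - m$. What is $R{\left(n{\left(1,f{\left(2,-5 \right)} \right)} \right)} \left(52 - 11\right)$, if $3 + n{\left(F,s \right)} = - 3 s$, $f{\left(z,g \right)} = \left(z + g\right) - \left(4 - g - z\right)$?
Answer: $-1353$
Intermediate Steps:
$f{\left(z,g \right)} = -4 + 2 g + 2 z$ ($f{\left(z,g \right)} = \left(g + z\right) - \left(4 - g - z\right) = \left(g + z\right) + \left(-4 + g + z\right) = -4 + 2 g + 2 z$)
$n{\left(F,s \right)} = -3 - 3 s$
$R{\left(m \right)} = -6 - m$
$R{\left(n{\left(1,f{\left(2,-5 \right)} \right)} \right)} \left(52 - 11\right) = \left(-6 - \left(-3 - 3 \left(-4 + 2 \left(-5\right) + 2 \cdot 2\right)\right)\right) \left(52 - 11\right) = \left(-6 - \left(-3 - 3 \left(-4 - 10 + 4\right)\right)\right) 41 = \left(-6 - \left(-3 - -30\right)\right) 41 = \left(-6 - \left(-3 + 30\right)\right) 41 = \left(-6 - 27\right) 41 = \left(-33\right) 41 = -1353$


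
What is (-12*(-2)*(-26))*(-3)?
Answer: 1872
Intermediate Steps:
(-12*(-2)*(-26))*(-3) = (24*(-26))*(-3) = -624*(-3) = 1872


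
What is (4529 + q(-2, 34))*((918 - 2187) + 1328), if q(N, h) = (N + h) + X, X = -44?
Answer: 266503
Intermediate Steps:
q(N, h) = -44 + N + h (q(N, h) = (N + h) - 44 = -44 + N + h)
(4529 + q(-2, 34))*((918 - 2187) + 1328) = (4529 + (-44 - 2 + 34))*((918 - 2187) + 1328) = (4529 - 12)*(-1269 + 1328) = 4517*59 = 266503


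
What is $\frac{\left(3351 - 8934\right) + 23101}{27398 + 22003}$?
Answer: $\frac{17518}{49401} \approx 0.35461$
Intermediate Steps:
$\frac{\left(3351 - 8934\right) + 23101}{27398 + 22003} = \frac{-5583 + 23101}{49401} = 17518 \cdot \frac{1}{49401} = \frac{17518}{49401}$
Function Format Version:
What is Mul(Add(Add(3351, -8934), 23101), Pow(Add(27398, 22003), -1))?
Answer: Rational(17518, 49401) ≈ 0.35461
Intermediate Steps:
Mul(Add(Add(3351, -8934), 23101), Pow(Add(27398, 22003), -1)) = Mul(Add(-5583, 23101), Pow(49401, -1)) = Mul(17518, Rational(1, 49401)) = Rational(17518, 49401)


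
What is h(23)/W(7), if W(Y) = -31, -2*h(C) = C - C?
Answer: 0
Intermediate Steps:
h(C) = 0 (h(C) = -(C - C)/2 = -1/2*0 = 0)
h(23)/W(7) = 0/(-31) = 0*(-1/31) = 0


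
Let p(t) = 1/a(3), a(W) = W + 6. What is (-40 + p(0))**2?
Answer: 128881/81 ≈ 1591.1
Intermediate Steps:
a(W) = 6 + W
p(t) = 1/9 (p(t) = 1/(6 + 3) = 1/9)
(-40 + p(0))**2 = (-40 + 1/9)**2 = (-359/9)**2 = 128881/81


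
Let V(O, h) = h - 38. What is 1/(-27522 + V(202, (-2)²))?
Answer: -1/27556 ≈ -3.6290e-5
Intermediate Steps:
V(O, h) = -38 + h
1/(-27522 + V(202, (-2)²)) = 1/(-27522 + (-38 + (-2)²)) = 1/(-27522 + (-38 + 4)) = 1/(-27522 - 34) = 1/(-27556) = -1/27556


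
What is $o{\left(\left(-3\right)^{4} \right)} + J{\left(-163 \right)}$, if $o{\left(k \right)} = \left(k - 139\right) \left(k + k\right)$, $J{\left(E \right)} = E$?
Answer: $-9559$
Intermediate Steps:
$o{\left(k \right)} = 2 k \left(-139 + k\right)$ ($o{\left(k \right)} = \left(-139 + k\right) 2 k = 2 k \left(-139 + k\right)$)
$o{\left(\left(-3\right)^{4} \right)} + J{\left(-163 \right)} = 2 \left(-3\right)^{4} \left(-139 + \left(-3\right)^{4}\right) - 163 = 2 \cdot 81 \left(-139 + 81\right) - 163 = 2 \cdot 81 \left(-58\right) - 163 = -9396 - 163 = -9559$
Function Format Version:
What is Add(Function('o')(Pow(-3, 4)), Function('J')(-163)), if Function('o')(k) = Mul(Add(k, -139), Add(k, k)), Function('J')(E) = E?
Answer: -9559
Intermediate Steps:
Function('o')(k) = Mul(2, k, Add(-139, k)) (Function('o')(k) = Mul(Add(-139, k), Mul(2, k)) = Mul(2, k, Add(-139, k)))
Add(Function('o')(Pow(-3, 4)), Function('J')(-163)) = Add(Mul(2, Pow(-3, 4), Add(-139, Pow(-3, 4))), -163) = Add(Mul(2, 81, Add(-139, 81)), -163) = Add(Mul(2, 81, -58), -163) = Add(-9396, -163) = -9559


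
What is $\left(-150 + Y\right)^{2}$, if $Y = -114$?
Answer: $69696$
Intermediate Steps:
$\left(-150 + Y\right)^{2} = \left(-150 - 114\right)^{2} = \left(-264\right)^{2} = 69696$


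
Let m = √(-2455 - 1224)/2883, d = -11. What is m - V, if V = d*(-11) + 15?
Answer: -136 + I*√3679/2883 ≈ -136.0 + 0.021039*I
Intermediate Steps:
V = 136 (V = -11*(-11) + 15 = 121 + 15 = 136)
m = I*√3679/2883 (m = √(-3679)*(1/2883) = (I*√3679)*(1/2883) = I*√3679/2883 ≈ 0.021039*I)
m - V = I*√3679/2883 - 1*136 = I*√3679/2883 - 136 = -136 + I*√3679/2883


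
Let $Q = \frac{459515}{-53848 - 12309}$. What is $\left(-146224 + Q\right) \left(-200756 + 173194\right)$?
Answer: $\frac{38091474174978}{9451} \approx 4.0304 \cdot 10^{9}$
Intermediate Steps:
$Q = - \frac{65645}{9451}$ ($Q = \frac{459515}{-53848 - 12309} = \frac{459515}{-66157} = 459515 \left(- \frac{1}{66157}\right) = - \frac{65645}{9451} \approx -6.9458$)
$\left(-146224 + Q\right) \left(-200756 + 173194\right) = \left(-146224 - \frac{65645}{9451}\right) \left(-200756 + 173194\right) = \left(- \frac{1382028669}{9451}\right) \left(-27562\right) = \frac{38091474174978}{9451}$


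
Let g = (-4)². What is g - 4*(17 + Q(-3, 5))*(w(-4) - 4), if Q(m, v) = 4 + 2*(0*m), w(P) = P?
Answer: 688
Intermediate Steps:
Q(m, v) = 4 (Q(m, v) = 4 + 2*0 = 4 + 0 = 4)
g = 16
g - 4*(17 + Q(-3, 5))*(w(-4) - 4) = 16 - 4*(17 + 4)*(-4 - 4) = 16 - 84*(-8) = 16 - 4*(-168) = 16 + 672 = 688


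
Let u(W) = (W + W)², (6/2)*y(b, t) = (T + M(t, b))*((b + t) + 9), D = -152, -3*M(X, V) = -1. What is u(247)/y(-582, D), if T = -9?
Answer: 84474/725 ≈ 116.52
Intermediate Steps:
M(X, V) = ⅓ (M(X, V) = -⅓*(-1) = ⅓)
y(b, t) = -26 - 26*b/9 - 26*t/9 (y(b, t) = ((-9 + ⅓)*((b + t) + 9))/3 = (-26*(9 + b + t)/3)/3 = (-78 - 26*b/3 - 26*t/3)/3 = -26 - 26*b/9 - 26*t/9)
u(W) = 4*W² (u(W) = (2*W)² = 4*W²)
u(247)/y(-582, D) = (4*247²)/(-26 - 26/9*(-582) - 26/9*(-152)) = (4*61009)/(-26 + 5044/3 + 3952/9) = 244036/(18850/9) = 244036*(9/18850) = 84474/725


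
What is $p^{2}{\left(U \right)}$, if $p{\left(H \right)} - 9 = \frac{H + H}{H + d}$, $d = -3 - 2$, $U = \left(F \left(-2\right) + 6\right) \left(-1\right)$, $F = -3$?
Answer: $\frac{31329}{289} \approx 108.4$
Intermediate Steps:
$U = -12$ ($U = \left(\left(-3\right) \left(-2\right) + 6\right) \left(-1\right) = \left(6 + 6\right) \left(-1\right) = 12 \left(-1\right) = -12$)
$d = -5$
$p{\left(H \right)} = 9 + \frac{2 H}{-5 + H}$ ($p{\left(H \right)} = 9 + \frac{H + H}{H - 5} = 9 + \frac{2 H}{-5 + H}$)
$p^{2}{\left(U \right)} = \left(\frac{-45 + 11 \left(-12\right)}{-5 - 12}\right)^{2} = \left(\frac{-45 - 132}{-17}\right)^{2} = \left(\left(- \frac{1}{17}\right) \left(-177\right)\right)^{2} = \left(\frac{177}{17}\right)^{2} = \frac{31329}{289}$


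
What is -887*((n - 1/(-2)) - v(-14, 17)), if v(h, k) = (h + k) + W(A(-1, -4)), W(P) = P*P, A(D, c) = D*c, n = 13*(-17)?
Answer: 424873/2 ≈ 2.1244e+5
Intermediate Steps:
n = -221
W(P) = P²
v(h, k) = 16 + h + k (v(h, k) = (h + k) + (-1*(-4))² = (h + k) + 4² = (h + k) + 16 = 16 + h + k)
-887*((n - 1/(-2)) - v(-14, 17)) = -887*((-221 - 1/(-2)) - (16 - 14 + 17)) = -887*((-221 - 1*(-½)) - 1*19) = -887*((-221 + ½) - 19) = -887*(-441/2 - 19) = -887*(-479/2) = 424873/2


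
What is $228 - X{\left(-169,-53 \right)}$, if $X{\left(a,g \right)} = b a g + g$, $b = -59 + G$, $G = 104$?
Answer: $-402784$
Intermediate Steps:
$b = 45$ ($b = -59 + 104 = 45$)
$X{\left(a,g \right)} = g + 45 a g$ ($X{\left(a,g \right)} = 45 a g + g = g + 45 a g$)
$228 - X{\left(-169,-53 \right)} = 228 - - 53 \left(1 + 45 \left(-169\right)\right) = 228 - - 53 \left(1 - 7605\right) = 228 - \left(-53\right) \left(-7604\right) = 228 - 403012 = -402784$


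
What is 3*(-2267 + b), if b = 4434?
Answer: 6501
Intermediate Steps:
3*(-2267 + b) = 3*(-2267 + 4434) = 3*2167 = 6501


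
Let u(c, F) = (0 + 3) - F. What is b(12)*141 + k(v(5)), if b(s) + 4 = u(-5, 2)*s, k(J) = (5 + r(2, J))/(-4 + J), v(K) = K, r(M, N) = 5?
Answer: 1138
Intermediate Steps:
u(c, F) = 3 - F
k(J) = 10/(-4 + J) (k(J) = (5 + 5)/(-4 + J) = 10/(-4 + J))
b(s) = -4 + s (b(s) = -4 + (3 - 1*2)*s = -4 + (3 - 2)*s = -4 + 1*s = -4 + s)
b(12)*141 + k(v(5)) = (-4 + 12)*141 + 10/(-4 + 5) = 8*141 + 10/1 = 1128 + 10*1 = 1128 + 10 = 1138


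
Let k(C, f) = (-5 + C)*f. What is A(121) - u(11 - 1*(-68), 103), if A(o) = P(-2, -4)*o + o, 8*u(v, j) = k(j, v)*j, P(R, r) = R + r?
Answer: -401133/4 ≈ -1.0028e+5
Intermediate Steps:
k(C, f) = f*(-5 + C)
u(v, j) = j*v*(-5 + j)/8 (u(v, j) = ((v*(-5 + j))*j)/8 = (j*v*(-5 + j))/8 = j*v*(-5 + j)/8)
A(o) = -5*o (A(o) = (-2 - 4)*o + o = -6*o + o = -5*o)
A(121) - u(11 - 1*(-68), 103) = -5*121 - 103*(11 - 1*(-68))*(-5 + 103)/8 = -605 - 103*(11 + 68)*98/8 = -605 - 103*79*98/8 = -605 - 1*398713/4 = -605 - 398713/4 = -401133/4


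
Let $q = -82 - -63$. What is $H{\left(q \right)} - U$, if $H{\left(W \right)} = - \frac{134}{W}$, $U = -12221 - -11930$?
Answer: $\frac{5663}{19} \approx 298.05$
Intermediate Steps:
$U = -291$ ($U = -12221 + 11930 = -291$)
$q = -19$ ($q = -82 + 63 = -19$)
$H{\left(q \right)} - U = - \frac{134}{-19} - -291 = \left(-134\right) \left(- \frac{1}{19}\right) + 291 = \frac{134}{19} + 291 = \frac{5663}{19}$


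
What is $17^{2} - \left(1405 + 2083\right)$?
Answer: $-3199$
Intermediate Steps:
$17^{2} - \left(1405 + 2083\right) = 289 - 3488 = -3199$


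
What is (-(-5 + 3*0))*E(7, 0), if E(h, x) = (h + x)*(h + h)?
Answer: 490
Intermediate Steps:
E(h, x) = 2*h*(h + x) (E(h, x) = (h + x)*(2*h) = 2*h*(h + x))
(-(-5 + 3*0))*E(7, 0) = (-(-5 + 3*0))*(2*7*(7 + 0)) = (-(-5 + 0))*(2*7*7) = -1*(-5)*98 = 5*98 = 490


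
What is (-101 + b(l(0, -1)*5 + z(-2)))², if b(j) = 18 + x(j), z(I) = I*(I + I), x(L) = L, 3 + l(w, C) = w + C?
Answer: 9025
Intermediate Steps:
l(w, C) = -3 + C + w (l(w, C) = -3 + (w + C) = -3 + (C + w) = -3 + C + w)
z(I) = 2*I² (z(I) = I*(2*I) = 2*I²)
b(j) = 18 + j
(-101 + b(l(0, -1)*5 + z(-2)))² = (-101 + (18 + ((-3 - 1 + 0)*5 + 2*(-2)²)))² = (-101 + (18 + (-4*5 + 2*4)))² = (-101 + (18 + (-20 + 8)))² = (-101 + (18 - 12))² = (-101 + 6)² = (-95)² = 9025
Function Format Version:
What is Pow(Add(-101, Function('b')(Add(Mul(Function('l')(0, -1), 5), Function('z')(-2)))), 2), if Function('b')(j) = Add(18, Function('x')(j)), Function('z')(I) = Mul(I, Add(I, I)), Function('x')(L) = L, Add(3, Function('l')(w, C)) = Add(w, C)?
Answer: 9025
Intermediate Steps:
Function('l')(w, C) = Add(-3, C, w) (Function('l')(w, C) = Add(-3, Add(w, C)) = Add(-3, Add(C, w)) = Add(-3, C, w))
Function('z')(I) = Mul(2, Pow(I, 2)) (Function('z')(I) = Mul(I, Mul(2, I)) = Mul(2, Pow(I, 2)))
Function('b')(j) = Add(18, j)
Pow(Add(-101, Function('b')(Add(Mul(Function('l')(0, -1), 5), Function('z')(-2)))), 2) = Pow(Add(-101, Add(18, Add(Mul(Add(-3, -1, 0), 5), Mul(2, Pow(-2, 2))))), 2) = Pow(Add(-101, Add(18, Add(Mul(-4, 5), Mul(2, 4)))), 2) = Pow(Add(-101, Add(18, Add(-20, 8))), 2) = Pow(Add(-101, Add(18, -12)), 2) = Pow(Add(-101, 6), 2) = Pow(-95, 2) = 9025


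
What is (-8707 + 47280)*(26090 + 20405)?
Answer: 1793451635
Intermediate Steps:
(-8707 + 47280)*(26090 + 20405) = 38573*46495 = 1793451635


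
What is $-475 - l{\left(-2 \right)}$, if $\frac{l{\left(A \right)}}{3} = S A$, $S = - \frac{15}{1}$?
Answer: $-565$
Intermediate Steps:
$S = -15$ ($S = \left(-15\right) 1 = -15$)
$l{\left(A \right)} = - 45 A$ ($l{\left(A \right)} = 3 \left(- 15 A\right) = - 45 A$)
$-475 - l{\left(-2 \right)} = -475 - \left(-45\right) \left(-2\right) = -475 - 90 = -565$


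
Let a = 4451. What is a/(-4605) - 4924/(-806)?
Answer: 9543757/1855815 ≈ 5.1426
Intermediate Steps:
a/(-4605) - 4924/(-806) = 4451/(-4605) - 4924/(-806) = 4451*(-1/4605) - 4924*(-1/806) = -4451/4605 + 2462/403 = 9543757/1855815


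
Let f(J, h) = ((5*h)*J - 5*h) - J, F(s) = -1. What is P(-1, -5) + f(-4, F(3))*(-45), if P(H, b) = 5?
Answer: -1300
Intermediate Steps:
f(J, h) = -J - 5*h + 5*J*h (f(J, h) = (5*J*h - 5*h) - J = (-5*h + 5*J*h) - J = -J - 5*h + 5*J*h)
P(-1, -5) + f(-4, F(3))*(-45) = 5 + (-1*(-4) - 5*(-1) + 5*(-4)*(-1))*(-45) = 5 + (4 + 5 + 20)*(-45) = 5 + 29*(-45) = 5 - 1305 = -1300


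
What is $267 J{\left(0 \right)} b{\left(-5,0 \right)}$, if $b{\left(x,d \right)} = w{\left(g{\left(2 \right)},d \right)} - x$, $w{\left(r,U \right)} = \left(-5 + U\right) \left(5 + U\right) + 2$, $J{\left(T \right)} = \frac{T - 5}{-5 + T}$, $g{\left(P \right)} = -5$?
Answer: $-4806$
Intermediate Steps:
$J{\left(T \right)} = 1$ ($J{\left(T \right)} = \frac{-5 + T}{-5 + T} = 1$)
$w{\left(r,U \right)} = 2 + \left(-5 + U\right) \left(5 + U\right)$
$b{\left(x,d \right)} = -23 + d^{2} - x$ ($b{\left(x,d \right)} = \left(-23 + d^{2}\right) - x = -23 + d^{2} - x$)
$267 J{\left(0 \right)} b{\left(-5,0 \right)} = 267 \cdot 1 \left(-23 + 0^{2} - -5\right) = 267 \cdot 1 \left(-23 + 0 + 5\right) = 267 \cdot 1 \left(-18\right) = 267 \left(-18\right) = -4806$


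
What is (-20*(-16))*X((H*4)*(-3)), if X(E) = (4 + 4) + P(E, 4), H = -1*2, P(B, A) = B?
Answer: 10240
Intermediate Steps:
H = -2
X(E) = 8 + E (X(E) = (4 + 4) + E = 8 + E)
(-20*(-16))*X((H*4)*(-3)) = (-20*(-16))*(8 - 2*4*(-3)) = 320*(8 - 8*(-3)) = 320*(8 + 24) = 320*32 = 10240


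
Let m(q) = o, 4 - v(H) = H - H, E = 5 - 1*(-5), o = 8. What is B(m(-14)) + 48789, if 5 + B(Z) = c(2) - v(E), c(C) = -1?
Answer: 48779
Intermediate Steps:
E = 10 (E = 5 + 5 = 10)
v(H) = 4 (v(H) = 4 - (H - H) = 4 - 1*0 = 4 + 0 = 4)
m(q) = 8
B(Z) = -10 (B(Z) = -5 + (-1 - 1*4) = -5 + (-1 - 4) = -5 - 5 = -10)
B(m(-14)) + 48789 = -10 + 48789 = 48779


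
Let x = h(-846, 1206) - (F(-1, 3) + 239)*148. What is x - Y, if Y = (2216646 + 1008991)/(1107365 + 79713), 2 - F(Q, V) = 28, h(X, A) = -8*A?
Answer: -48877601053/1187078 ≈ -41175.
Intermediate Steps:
F(Q, V) = -26 (F(Q, V) = 2 - 1*28 = 2 - 28 = -26)
x = -41172 (x = -8*1206 - (-26 + 239)*148 = -9648 - 213*148 = -9648 - 1*31524 = -9648 - 31524 = -41172)
Y = 3225637/1187078 ≈ 2.7173
x - Y = -41172 - 1*3225637/1187078 = -41172 - 3225637/1187078 = -48877601053/1187078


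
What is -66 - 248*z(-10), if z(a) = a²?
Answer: -24866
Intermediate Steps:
-66 - 248*z(-10) = -66 - 248*(-10)² = -66 - 248*100 = -66 - 24800 = -24866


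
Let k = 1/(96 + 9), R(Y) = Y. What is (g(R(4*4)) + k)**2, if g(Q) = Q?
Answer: 2825761/11025 ≈ 256.30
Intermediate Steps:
k = 1/105 ≈ 0.0095238
(g(R(4*4)) + k)**2 = (4*4 + 1/105)**2 = (16 + 1/105)**2 = (1681/105)**2 = 2825761/11025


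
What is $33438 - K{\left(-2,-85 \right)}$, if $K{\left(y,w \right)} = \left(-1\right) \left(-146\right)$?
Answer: $33292$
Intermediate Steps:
$K{\left(y,w \right)} = 146$
$33438 - K{\left(-2,-85 \right)} = 33438 - 146 = 33292$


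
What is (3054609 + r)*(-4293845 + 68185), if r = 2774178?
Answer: -24630472074420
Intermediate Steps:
(3054609 + r)*(-4293845 + 68185) = (3054609 + 2774178)*(-4293845 + 68185) = 5828787*(-4225660) = -24630472074420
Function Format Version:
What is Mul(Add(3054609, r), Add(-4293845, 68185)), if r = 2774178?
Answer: -24630472074420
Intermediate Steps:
Mul(Add(3054609, r), Add(-4293845, 68185)) = Mul(Add(3054609, 2774178), Add(-4293845, 68185)) = Mul(5828787, -4225660) = -24630472074420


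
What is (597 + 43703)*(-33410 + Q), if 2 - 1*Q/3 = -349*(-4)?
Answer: -1665325600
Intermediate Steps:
Q = -4182 (Q = 6 - (-1047)*(-4) = 6 - 3*1396 = 6 - 4188 = -4182)
(597 + 43703)*(-33410 + Q) = (597 + 43703)*(-33410 - 4182) = 44300*(-37592) = -1665325600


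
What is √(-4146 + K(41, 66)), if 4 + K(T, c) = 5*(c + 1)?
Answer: I*√3815 ≈ 61.766*I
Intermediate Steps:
K(T, c) = 1 + 5*c (K(T, c) = -4 + 5*(c + 1) = -4 + 5*(1 + c) = -4 + (5 + 5*c) = 1 + 5*c)
√(-4146 + K(41, 66)) = √(-4146 + (1 + 5*66)) = √(-4146 + (1 + 330)) = √(-4146 + 331) = √(-3815) = I*√3815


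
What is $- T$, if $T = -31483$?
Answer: $31483$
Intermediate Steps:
$- T = \left(-1\right) \left(-31483\right) = 31483$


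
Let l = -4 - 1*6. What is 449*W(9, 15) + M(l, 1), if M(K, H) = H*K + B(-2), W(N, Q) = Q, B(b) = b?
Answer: 6723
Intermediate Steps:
l = -10 (l = -4 - 6 = -10)
M(K, H) = -2 + H*K (M(K, H) = H*K - 2 = -2 + H*K)
449*W(9, 15) + M(l, 1) = 449*15 + (-2 + 1*(-10)) = 6735 + (-2 - 10) = 6735 - 12 = 6723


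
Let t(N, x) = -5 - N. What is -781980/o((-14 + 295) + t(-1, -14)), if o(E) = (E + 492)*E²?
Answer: -781980/59004601 ≈ -0.013253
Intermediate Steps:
o(E) = E²*(492 + E) (o(E) = (492 + E)*E² = E²*(492 + E))
-781980/o((-14 + 295) + t(-1, -14)) = -781980*1/((492 + ((-14 + 295) + (-5 - 1*(-1))))*((-14 + 295) + (-5 - 1*(-1)))²) = -781980*1/((281 + (-5 + 1))²*(492 + (281 + (-5 + 1)))) = -781980*1/((281 - 4)²*(492 + (281 - 4))) = -781980*1/(76729*(492 + 277)) = -781980/(76729*769) = -781980/59004601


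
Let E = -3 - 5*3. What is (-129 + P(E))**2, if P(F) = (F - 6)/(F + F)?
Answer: 148225/9 ≈ 16469.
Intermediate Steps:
E = -18 (E = -3 - 15 = -18)
P(F) = (-6 + F)/(2*F) (P(F) = (-6 + F)/((2*F)) = (-6 + F)*(1/(2*F)) = (-6 + F)/(2*F))
(-129 + P(E))**2 = (-129 + (1/2)*(-6 - 18)/(-18))**2 = (-129 + (1/2)*(-1/18)*(-24))**2 = (-129 + 2/3)**2 = (-385/3)**2 = 148225/9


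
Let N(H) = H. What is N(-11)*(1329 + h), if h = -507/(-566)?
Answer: -8279931/566 ≈ -14629.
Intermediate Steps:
h = 507/566 (h = -507*(-1/566) = 507/566 ≈ 0.89576)
N(-11)*(1329 + h) = -11*(1329 + 507/566) = -11*752721/566 = -8279931/566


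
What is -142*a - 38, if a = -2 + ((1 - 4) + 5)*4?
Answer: -890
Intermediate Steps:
a = 6 (a = -2 + (-3 + 5)*4 = -2 + 2*4 = -2 + 8 = 6)
-142*a - 38 = -142*6 - 38 = -852 - 38 = -890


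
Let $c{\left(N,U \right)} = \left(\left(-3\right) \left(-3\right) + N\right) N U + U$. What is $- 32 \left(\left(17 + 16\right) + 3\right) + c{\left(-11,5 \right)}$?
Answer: $-1037$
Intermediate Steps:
$c{\left(N,U \right)} = U + N U \left(9 + N\right)$ ($c{\left(N,U \right)} = \left(9 + N\right) N U + U = N \left(9 + N\right) U + U = N U \left(9 + N\right) + U = U + N U \left(9 + N\right)$)
$- 32 \left(\left(17 + 16\right) + 3\right) + c{\left(-11,5 \right)} = - 32 \left(\left(17 + 16\right) + 3\right) + 5 \left(1 + \left(-11\right)^{2} + 9 \left(-11\right)\right) = - 32 \left(33 + 3\right) + 5 \left(1 + 121 - 99\right) = \left(-32\right) 36 + 5 \cdot 23 = -1152 + 115 = -1037$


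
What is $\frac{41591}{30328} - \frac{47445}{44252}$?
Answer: $\frac{100393243}{335518664} \approx 0.29922$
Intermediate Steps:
$\frac{41591}{30328} - \frac{47445}{44252} = \frac{100393243}{335518664}$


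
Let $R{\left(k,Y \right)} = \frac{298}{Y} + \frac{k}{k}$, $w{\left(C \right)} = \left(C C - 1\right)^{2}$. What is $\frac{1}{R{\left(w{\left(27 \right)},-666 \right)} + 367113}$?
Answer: $\frac{333}{122248813} \approx 2.724 \cdot 10^{-6}$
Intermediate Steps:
$w{\left(C \right)} = \left(-1 + C^{2}\right)^{2}$ ($w{\left(C \right)} = \left(C^{2} - 1\right)^{2} = \left(-1 + C^{2}\right)^{2}$)
$R{\left(k,Y \right)} = 1 + \frac{298}{Y}$ ($R{\left(k,Y \right)} = \frac{298}{Y} + 1 = 1 + \frac{298}{Y}$)
$\frac{1}{R{\left(w{\left(27 \right)},-666 \right)} + 367113} = \frac{1}{\frac{298 - 666}{-666} + 367113} = \frac{1}{\left(- \frac{1}{666}\right) \left(-368\right) + 367113} = \frac{1}{\frac{184}{333} + 367113} = \frac{1}{\frac{122248813}{333}} = \frac{333}{122248813}$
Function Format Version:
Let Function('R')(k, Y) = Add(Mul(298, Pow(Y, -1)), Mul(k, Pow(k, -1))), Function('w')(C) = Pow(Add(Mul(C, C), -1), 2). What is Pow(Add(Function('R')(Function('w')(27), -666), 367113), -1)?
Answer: Rational(333, 122248813) ≈ 2.7240e-6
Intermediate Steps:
Function('w')(C) = Pow(Add(-1, Pow(C, 2)), 2) (Function('w')(C) = Pow(Add(Pow(C, 2), -1), 2) = Pow(Add(-1, Pow(C, 2)), 2))
Function('R')(k, Y) = Add(1, Mul(298, Pow(Y, -1))) (Function('R')(k, Y) = Add(Mul(298, Pow(Y, -1)), 1) = Add(1, Mul(298, Pow(Y, -1))))
Pow(Add(Function('R')(Function('w')(27), -666), 367113), -1) = Pow(Add(Mul(Pow(-666, -1), Add(298, -666)), 367113), -1) = Pow(Add(Mul(Rational(-1, 666), -368), 367113), -1) = Pow(Add(Rational(184, 333), 367113), -1) = Pow(Rational(122248813, 333), -1) = Rational(333, 122248813)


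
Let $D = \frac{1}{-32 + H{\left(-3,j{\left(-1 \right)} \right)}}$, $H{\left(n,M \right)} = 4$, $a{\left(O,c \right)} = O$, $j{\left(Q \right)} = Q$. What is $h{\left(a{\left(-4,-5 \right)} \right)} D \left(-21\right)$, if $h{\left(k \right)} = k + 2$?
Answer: $- \frac{3}{2} \approx -1.5$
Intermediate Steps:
$h{\left(k \right)} = 2 + k$
$D = - \frac{1}{28}$ ($D = \frac{1}{-32 + 4} = \frac{1}{-28} = - \frac{1}{28} \approx -0.035714$)
$h{\left(a{\left(-4,-5 \right)} \right)} D \left(-21\right) = \left(2 - 4\right) \left(- \frac{1}{28}\right) \left(-21\right) = \left(-2\right) \left(- \frac{1}{28}\right) \left(-21\right) = \frac{1}{14} \left(-21\right) = - \frac{3}{2}$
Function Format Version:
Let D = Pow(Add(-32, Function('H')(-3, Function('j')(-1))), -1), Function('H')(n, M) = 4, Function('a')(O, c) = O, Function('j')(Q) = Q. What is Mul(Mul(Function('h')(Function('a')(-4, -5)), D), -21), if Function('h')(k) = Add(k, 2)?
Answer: Rational(-3, 2) ≈ -1.5000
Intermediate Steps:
Function('h')(k) = Add(2, k)
D = Rational(-1, 28) (D = Pow(Add(-32, 4), -1) = Pow(-28, -1) = Rational(-1, 28) ≈ -0.035714)
Mul(Mul(Function('h')(Function('a')(-4, -5)), D), -21) = Mul(Mul(Add(2, -4), Rational(-1, 28)), -21) = Mul(Mul(-2, Rational(-1, 28)), -21) = Mul(Rational(1, 14), -21) = Rational(-3, 2)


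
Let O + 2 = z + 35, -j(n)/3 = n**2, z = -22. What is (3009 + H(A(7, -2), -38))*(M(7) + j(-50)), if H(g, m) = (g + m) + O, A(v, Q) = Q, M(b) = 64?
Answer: -22159280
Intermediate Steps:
j(n) = -3*n**2
O = 11 (O = -2 + (-22 + 35) = -2 + 13 = 11)
H(g, m) = 11 + g + m (H(g, m) = (g + m) + 11 = 11 + g + m)
(3009 + H(A(7, -2), -38))*(M(7) + j(-50)) = (3009 + (11 - 2 - 38))*(64 - 3*(-50)**2) = (3009 - 29)*(64 - 3*2500) = 2980*(64 - 7500) = 2980*(-7436) = -22159280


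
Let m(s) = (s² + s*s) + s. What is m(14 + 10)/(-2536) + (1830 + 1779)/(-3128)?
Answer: -1603869/991576 ≈ -1.6175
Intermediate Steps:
m(s) = s + 2*s² (m(s) = (s² + s²) + s = 2*s² + s = s + 2*s²)
m(14 + 10)/(-2536) + (1830 + 1779)/(-3128) = ((14 + 10)*(1 + 2*(14 + 10)))/(-2536) + (1830 + 1779)/(-3128) = (24*(1 + 2*24))*(-1/2536) + 3609*(-1/3128) = (24*(1 + 48))*(-1/2536) - 3609/3128 = (24*49)*(-1/2536) - 3609/3128 = 1176*(-1/2536) - 3609/3128 = -147/317 - 3609/3128 = -1603869/991576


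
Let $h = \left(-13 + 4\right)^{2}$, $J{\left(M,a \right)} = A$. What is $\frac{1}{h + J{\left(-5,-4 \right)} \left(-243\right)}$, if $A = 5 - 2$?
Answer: $- \frac{1}{648} \approx -0.0015432$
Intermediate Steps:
$A = 3$
$J{\left(M,a \right)} = 3$
$h = 81$ ($h = \left(-9\right)^{2} = 81$)
$\frac{1}{h + J{\left(-5,-4 \right)} \left(-243\right)} = \frac{1}{81 + 3 \left(-243\right)} = \frac{1}{81 - 729} = \frac{1}{-648} = - \frac{1}{648}$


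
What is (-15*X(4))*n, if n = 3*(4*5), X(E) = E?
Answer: -3600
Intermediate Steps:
n = 60 (n = 3*20 = 60)
(-15*X(4))*n = -15*4*60 = -60*60 = -3600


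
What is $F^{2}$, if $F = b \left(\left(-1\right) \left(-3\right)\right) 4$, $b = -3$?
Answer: $1296$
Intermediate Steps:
$F = -36$ ($F = - 3 \left(\left(-1\right) \left(-3\right)\right) 4 = \left(-3\right) 3 \cdot 4 = \left(-9\right) 4 = -36$)
$F^{2} = \left(-36\right)^{2} = 1296$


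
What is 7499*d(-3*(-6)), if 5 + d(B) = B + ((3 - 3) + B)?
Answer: 232469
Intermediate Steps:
d(B) = -5 + 2*B (d(B) = -5 + (B + ((3 - 3) + B)) = -5 + (B + (0 + B)) = -5 + (B + B) = -5 + 2*B)
7499*d(-3*(-6)) = 7499*(-5 + 2*(-3*(-6))) = 7499*(-5 + 2*18) = 7499*(-5 + 36) = 7499*31 = 232469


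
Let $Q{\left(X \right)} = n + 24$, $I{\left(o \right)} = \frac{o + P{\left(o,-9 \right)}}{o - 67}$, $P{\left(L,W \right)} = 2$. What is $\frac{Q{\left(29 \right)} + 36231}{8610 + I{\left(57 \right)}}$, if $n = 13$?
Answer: $\frac{362680}{86041} \approx 4.2152$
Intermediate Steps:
$I{\left(o \right)} = \frac{2 + o}{-67 + o}$ ($I{\left(o \right)} = \frac{o + 2}{o - 67} = \frac{2 + o}{-67 + o}$)
$Q{\left(X \right)} = 37$ ($Q{\left(X \right)} = 13 + 24 = 37$)
$\frac{Q{\left(29 \right)} + 36231}{8610 + I{\left(57 \right)}} = \frac{37 + 36231}{8610 + \frac{2 + 57}{-67 + 57}} = \frac{36268}{8610 + \frac{1}{-10} \cdot 59} = \frac{36268}{8610 - \frac{59}{10}} = \frac{36268}{\frac{86041}{10}} = 36268 \cdot \frac{10}{86041} = \frac{362680}{86041}$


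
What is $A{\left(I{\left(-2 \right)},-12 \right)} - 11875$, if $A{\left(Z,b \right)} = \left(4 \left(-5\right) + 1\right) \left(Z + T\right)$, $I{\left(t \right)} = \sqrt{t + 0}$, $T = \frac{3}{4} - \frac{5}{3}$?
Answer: $- \frac{142291}{12} - 19 i \sqrt{2} \approx -11858.0 - 26.87 i$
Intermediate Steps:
$T = - \frac{11}{12}$ ($T = 3 \cdot \frac{1}{4} - \frac{5}{3} = \frac{3}{4} - \frac{5}{3} = - \frac{11}{12} \approx -0.91667$)
$I{\left(t \right)} = \sqrt{t}$
$A{\left(Z,b \right)} = \frac{209}{12} - 19 Z$ ($A{\left(Z,b \right)} = \left(4 \left(-5\right) + 1\right) \left(Z - \frac{11}{12}\right) = \left(-20 + 1\right) \left(- \frac{11}{12} + Z\right) = - 19 \left(- \frac{11}{12} + Z\right) = \frac{209}{12} - 19 Z$)
$A{\left(I{\left(-2 \right)},-12 \right)} - 11875 = \left(\frac{209}{12} - 19 \sqrt{-2}\right) - 11875 = \left(\frac{209}{12} - 19 i \sqrt{2}\right) - 11875 = - \frac{142291}{12} - 19 i \sqrt{2}$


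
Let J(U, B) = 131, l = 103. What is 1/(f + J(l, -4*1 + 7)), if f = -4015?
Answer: -1/3884 ≈ -0.00025747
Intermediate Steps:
1/(f + J(l, -4*1 + 7)) = 1/(-4015 + 131) = 1/(-3884) = -1/3884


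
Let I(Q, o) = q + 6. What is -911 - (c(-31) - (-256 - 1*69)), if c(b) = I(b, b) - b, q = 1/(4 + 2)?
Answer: -7639/6 ≈ -1273.2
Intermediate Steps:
q = ⅙ (q = 1/6 = ⅙ ≈ 0.16667)
I(Q, o) = 37/6 (I(Q, o) = ⅙ + 6 = 37/6)
c(b) = 37/6 - b
-911 - (c(-31) - (-256 - 1*69)) = -911 - ((37/6 - 1*(-31)) - (-256 - 1*69)) = -911 - ((37/6 + 31) - (-256 - 69)) = -911 - (223/6 - 1*(-325)) = -911 - (223/6 + 325) = -911 - 1*2173/6 = -911 - 2173/6 = -7639/6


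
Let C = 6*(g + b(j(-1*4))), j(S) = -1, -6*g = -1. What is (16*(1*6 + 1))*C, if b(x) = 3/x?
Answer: -1904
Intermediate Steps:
g = ⅙ (g = -⅙*(-1) = ⅙ ≈ 0.16667)
C = -17 (C = 6*(⅙ + 3/(-1)) = 6*(⅙ + 3*(-1)) = 6*(⅙ - 3) = 6*(-17/6) = -17)
(16*(1*6 + 1))*C = (16*(1*6 + 1))*(-17) = (16*(6 + 1))*(-17) = (16*7)*(-17) = 112*(-17) = -1904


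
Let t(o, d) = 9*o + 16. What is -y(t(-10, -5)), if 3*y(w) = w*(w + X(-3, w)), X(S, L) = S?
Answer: -5698/3 ≈ -1899.3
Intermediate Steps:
t(o, d) = 16 + 9*o
y(w) = w*(-3 + w)/3 (y(w) = (w*(w - 3))/3 = (w*(-3 + w))/3 = w*(-3 + w)/3)
-y(t(-10, -5)) = -(16 + 9*(-10))*(-3 + (16 + 9*(-10)))/3 = -(16 - 90)*(-3 + (16 - 90))/3 = -(-74)*(-3 - 74)/3 = -(-74)*(-77)/3 = -1*5698/3 = -5698/3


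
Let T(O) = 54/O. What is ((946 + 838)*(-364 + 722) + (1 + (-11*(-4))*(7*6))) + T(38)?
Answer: 12169926/19 ≈ 6.4052e+5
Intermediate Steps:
((946 + 838)*(-364 + 722) + (1 + (-11*(-4))*(7*6))) + T(38) = ((946 + 838)*(-364 + 722) + (1 + (-11*(-4))*(7*6))) + 54/38 = (1784*358 + (1 + 44*42)) + 54*(1/38) = (638672 + (1 + 1848)) + 27/19 = (638672 + 1849) + 27/19 = 640521 + 27/19 = 12169926/19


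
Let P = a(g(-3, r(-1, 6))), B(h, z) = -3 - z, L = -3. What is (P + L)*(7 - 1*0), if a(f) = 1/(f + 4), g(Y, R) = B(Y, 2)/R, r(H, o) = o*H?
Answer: -567/29 ≈ -19.552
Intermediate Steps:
r(H, o) = H*o
g(Y, R) = -5/R (g(Y, R) = (-3 - 1*2)/R = (-3 - 2)/R = -5/R)
a(f) = 1/(4 + f)
P = 6/29 (P = 1/(4 - 5/((-1*6))) = 1/(4 - 5/(-6)) = 1/(4 - 5*(-1/6)) = 1/(4 + 5/6) = 1/(29/6) = 6/29 ≈ 0.20690)
(P + L)*(7 - 1*0) = (6/29 - 3)*(7 - 1*0) = -81*(7 + 0)/29 = -81/29*7 = -567/29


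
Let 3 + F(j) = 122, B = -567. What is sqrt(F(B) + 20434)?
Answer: sqrt(20553) ≈ 143.36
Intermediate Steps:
F(j) = 119 (F(j) = -3 + 122 = 119)
sqrt(F(B) + 20434) = sqrt(119 + 20434) = sqrt(20553)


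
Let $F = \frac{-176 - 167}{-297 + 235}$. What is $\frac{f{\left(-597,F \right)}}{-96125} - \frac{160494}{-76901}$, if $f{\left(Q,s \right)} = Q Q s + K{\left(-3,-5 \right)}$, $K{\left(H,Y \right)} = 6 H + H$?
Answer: $- \frac{1688882255397}{91662146950} \approx -18.425$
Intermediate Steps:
$F = \frac{343}{62}$ ($F = - \frac{343}{-62} = \left(-343\right) \left(- \frac{1}{62}\right) = \frac{343}{62} \approx 5.5323$)
$K{\left(H,Y \right)} = 7 H$
$f{\left(Q,s \right)} = -21 + s Q^{2}$ ($f{\left(Q,s \right)} = Q Q s + 7 \left(-3\right) = Q^{2} s - 21 = s Q^{2} - 21 = -21 + s Q^{2}$)
$\frac{f{\left(-597,F \right)}}{-96125} - \frac{160494}{-76901} = \frac{-21 + \frac{343 \left(-597\right)^{2}}{62}}{-96125} - \frac{160494}{-76901} = \left(-21 + \frac{343}{62} \cdot 356409\right) \left(- \frac{1}{96125}\right) - - \frac{160494}{76901} = \left(-21 + \frac{122248287}{62}\right) \left(- \frac{1}{96125}\right) + \frac{160494}{76901} = \frac{122246985}{62} \left(- \frac{1}{96125}\right) + \frac{160494}{76901} = - \frac{24449397}{1191950} + \frac{160494}{76901} = - \frac{1688882255397}{91662146950}$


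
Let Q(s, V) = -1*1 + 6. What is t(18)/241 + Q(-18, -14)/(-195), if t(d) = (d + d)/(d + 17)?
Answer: -7031/328965 ≈ -0.021373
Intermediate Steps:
t(d) = 2*d/(17 + d) (t(d) = (2*d)/(17 + d) = 2*d/(17 + d))
Q(s, V) = 5 (Q(s, V) = -1 + 6 = 5)
t(18)/241 + Q(-18, -14)/(-195) = (2*18/(17 + 18))/241 + 5/(-195) = (2*18/35)*(1/241) + 5*(-1/195) = (2*18*(1/35))*(1/241) - 1/39 = (36/35)*(1/241) - 1/39 = 36/8435 - 1/39 = -7031/328965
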